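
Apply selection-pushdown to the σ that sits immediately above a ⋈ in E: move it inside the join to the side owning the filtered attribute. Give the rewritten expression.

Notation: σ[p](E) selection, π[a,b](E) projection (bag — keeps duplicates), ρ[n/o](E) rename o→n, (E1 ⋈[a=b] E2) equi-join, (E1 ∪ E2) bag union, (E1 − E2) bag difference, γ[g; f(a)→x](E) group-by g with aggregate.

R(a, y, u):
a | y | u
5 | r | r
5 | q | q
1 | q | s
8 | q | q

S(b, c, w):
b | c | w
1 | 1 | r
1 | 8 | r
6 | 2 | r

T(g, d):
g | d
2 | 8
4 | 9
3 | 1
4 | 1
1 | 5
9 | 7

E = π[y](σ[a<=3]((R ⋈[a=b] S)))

σ filters on a, owned by the left side.
E' = π[y]((σ[a<=3](R) ⋈[a=b] S))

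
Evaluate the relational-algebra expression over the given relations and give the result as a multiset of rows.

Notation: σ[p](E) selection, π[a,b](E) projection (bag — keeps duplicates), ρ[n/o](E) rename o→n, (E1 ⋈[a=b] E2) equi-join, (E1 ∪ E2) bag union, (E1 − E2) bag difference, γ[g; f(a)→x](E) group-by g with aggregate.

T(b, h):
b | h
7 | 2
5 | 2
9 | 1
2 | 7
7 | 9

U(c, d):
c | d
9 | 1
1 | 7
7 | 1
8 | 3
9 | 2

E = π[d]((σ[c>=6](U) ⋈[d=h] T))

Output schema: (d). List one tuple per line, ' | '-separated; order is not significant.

Subexpression sizes:
  U → 5
  σ[c>=6](U) → 4
  T → 5
  (σ[c>=6](U) ⋈[d=h] T) → 4
  π[d]((σ[c>=6](U) ⋈[d=h] T)) → 4

== RESULT ==
d
1
1
2
2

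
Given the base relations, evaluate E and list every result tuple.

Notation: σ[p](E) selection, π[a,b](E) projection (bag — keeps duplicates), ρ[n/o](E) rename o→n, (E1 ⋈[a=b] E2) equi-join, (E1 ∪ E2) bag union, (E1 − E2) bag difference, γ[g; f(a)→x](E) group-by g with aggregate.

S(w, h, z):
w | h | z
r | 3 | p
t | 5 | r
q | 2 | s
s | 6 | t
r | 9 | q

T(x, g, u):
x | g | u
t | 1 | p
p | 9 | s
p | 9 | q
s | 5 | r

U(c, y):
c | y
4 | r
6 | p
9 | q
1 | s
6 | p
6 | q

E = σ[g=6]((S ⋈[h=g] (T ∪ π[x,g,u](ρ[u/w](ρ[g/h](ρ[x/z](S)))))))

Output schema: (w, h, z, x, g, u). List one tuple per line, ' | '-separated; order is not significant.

Subexpression sizes:
  S → 5
  T → 4
  S → 5
  ρ[x/z](S) → 5
  ρ[g/h](ρ[x/z](S)) → 5
  ρ[u/w](ρ[g/h](ρ[x/z](S))) → 5
  π[x,g,u](ρ[u/w](ρ[g/h](ρ[x/z](S)))) → 5
  (T ∪ π[x,g,u](ρ[u/w](ρ[g/h](ρ[x/z](S))))) → 9
  (S ⋈[h=g] (T ∪ π[x,g,u](ρ[u/w](ρ[g/h](ρ[x/z](S)))))) → 8
  σ[g=6]((S ⋈[h=g] (T ∪ π[x,g,u](ρ[u/w](ρ[g/h](ρ[x/z](S))))))) → 1

== RESULT ==
w | h | z | x | g | u
s | 6 | t | t | 6 | s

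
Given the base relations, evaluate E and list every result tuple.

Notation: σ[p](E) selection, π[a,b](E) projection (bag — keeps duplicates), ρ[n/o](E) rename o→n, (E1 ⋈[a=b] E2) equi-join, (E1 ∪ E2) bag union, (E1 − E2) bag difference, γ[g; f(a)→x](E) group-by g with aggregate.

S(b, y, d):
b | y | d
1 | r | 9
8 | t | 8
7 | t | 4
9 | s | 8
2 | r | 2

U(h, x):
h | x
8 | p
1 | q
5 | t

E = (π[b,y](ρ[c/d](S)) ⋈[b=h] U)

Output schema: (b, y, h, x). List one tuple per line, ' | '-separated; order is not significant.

Per-node cardinality:
  S → 5
  ρ[c/d](S) → 5
  π[b,y](ρ[c/d](S)) → 5
  U → 3
  (π[b,y](ρ[c/d](S)) ⋈[b=h] U) → 2

== RESULT ==
b | y | h | x
1 | r | 1 | q
8 | t | 8 | p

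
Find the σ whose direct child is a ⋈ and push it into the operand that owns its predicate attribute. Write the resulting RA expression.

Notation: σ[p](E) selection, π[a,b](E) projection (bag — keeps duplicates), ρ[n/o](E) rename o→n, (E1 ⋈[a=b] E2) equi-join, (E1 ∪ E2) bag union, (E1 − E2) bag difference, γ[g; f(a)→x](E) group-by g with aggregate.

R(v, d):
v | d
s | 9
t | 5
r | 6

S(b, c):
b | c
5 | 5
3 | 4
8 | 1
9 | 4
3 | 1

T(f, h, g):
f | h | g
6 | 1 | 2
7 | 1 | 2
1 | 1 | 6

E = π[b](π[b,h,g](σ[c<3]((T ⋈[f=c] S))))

σ filters on c, owned by the right side.
E' = π[b](π[b,h,g]((T ⋈[f=c] σ[c<3](S))))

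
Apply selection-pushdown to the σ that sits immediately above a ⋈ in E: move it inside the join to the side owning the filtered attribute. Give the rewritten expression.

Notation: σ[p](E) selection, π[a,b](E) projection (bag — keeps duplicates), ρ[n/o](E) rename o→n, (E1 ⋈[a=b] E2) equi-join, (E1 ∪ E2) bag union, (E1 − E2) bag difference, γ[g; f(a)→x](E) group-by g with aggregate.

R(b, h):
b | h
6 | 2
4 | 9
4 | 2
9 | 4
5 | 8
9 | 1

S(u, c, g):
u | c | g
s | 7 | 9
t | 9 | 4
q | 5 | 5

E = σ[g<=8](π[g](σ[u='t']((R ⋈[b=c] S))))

σ filters on u, owned by the right side.
E' = σ[g<=8](π[g]((R ⋈[b=c] σ[u='t'](S))))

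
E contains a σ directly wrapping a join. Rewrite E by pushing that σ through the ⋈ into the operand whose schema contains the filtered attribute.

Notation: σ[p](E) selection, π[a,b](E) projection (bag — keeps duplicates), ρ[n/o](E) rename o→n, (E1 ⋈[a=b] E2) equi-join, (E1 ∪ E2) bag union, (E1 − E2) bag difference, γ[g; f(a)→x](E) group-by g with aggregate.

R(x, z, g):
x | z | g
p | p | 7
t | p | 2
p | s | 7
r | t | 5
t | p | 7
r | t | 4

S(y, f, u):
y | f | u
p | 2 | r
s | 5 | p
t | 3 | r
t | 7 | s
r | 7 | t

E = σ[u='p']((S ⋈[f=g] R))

σ filters on u, owned by the left side.
E' = (σ[u='p'](S) ⋈[f=g] R)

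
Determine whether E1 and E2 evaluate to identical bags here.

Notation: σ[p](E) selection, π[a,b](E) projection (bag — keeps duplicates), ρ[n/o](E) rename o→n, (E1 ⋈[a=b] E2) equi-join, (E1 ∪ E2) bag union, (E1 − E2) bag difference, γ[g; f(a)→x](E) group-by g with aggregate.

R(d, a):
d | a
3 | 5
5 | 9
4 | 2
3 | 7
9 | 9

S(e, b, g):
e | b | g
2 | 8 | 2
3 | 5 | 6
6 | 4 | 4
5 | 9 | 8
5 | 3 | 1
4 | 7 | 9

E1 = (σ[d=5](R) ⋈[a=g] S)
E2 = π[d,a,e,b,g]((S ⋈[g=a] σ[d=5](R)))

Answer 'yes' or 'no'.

E1 row counts bottom-up:
  R → 5
  σ[d=5](R) → 1
  S → 6
  (σ[d=5](R) ⋈[a=g] S) → 1
E2 row counts bottom-up:
  S → 6
  R → 5
  σ[d=5](R) → 1
  (S ⋈[g=a] σ[d=5](R)) → 1
  π[d,a,e,b,g]((S ⋈[g=a] σ[d=5](R))) → 1

E1 and E2 produce the same multiset:
d | a | e | b | g
5 | 9 | 4 | 7 | 9

yes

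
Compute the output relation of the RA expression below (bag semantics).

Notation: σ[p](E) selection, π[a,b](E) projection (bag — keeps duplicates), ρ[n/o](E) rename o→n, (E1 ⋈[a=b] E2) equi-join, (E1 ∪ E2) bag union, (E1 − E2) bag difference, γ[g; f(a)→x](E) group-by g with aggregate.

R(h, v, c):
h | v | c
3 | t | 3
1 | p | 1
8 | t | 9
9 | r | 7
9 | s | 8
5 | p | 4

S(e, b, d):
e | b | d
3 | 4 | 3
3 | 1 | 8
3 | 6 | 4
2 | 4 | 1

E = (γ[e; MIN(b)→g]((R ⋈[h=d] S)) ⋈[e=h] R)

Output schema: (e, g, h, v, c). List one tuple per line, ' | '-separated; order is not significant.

Row counts bottom-up:
  R → 6
  S → 4
  (R ⋈[h=d] S) → 3
  γ[e; MIN(b)→g]((R ⋈[h=d] S)) → 2
  R → 6
  (γ[e; MIN(b)→g]((R ⋈[h=d] S)) ⋈[e=h] R) → 1

== RESULT ==
e | g | h | v | c
3 | 1 | 3 | t | 3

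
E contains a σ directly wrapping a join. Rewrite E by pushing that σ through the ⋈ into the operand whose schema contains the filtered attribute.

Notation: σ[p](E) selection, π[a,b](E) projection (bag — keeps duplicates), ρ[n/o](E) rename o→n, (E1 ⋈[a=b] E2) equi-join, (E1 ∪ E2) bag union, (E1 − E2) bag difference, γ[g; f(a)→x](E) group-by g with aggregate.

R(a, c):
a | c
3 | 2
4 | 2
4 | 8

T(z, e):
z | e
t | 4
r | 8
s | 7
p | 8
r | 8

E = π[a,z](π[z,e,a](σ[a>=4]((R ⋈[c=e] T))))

σ filters on a, owned by the left side.
E' = π[a,z](π[z,e,a]((σ[a>=4](R) ⋈[c=e] T)))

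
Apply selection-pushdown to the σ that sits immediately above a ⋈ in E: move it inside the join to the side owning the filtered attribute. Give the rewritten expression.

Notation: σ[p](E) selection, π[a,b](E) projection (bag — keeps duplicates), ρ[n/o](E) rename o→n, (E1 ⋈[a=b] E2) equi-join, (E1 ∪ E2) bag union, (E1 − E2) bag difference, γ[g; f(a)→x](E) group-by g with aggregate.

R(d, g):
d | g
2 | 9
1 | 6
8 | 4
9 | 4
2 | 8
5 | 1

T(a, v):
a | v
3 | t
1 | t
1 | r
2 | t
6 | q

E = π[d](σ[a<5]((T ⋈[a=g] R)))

σ filters on a, owned by the left side.
E' = π[d]((σ[a<5](T) ⋈[a=g] R))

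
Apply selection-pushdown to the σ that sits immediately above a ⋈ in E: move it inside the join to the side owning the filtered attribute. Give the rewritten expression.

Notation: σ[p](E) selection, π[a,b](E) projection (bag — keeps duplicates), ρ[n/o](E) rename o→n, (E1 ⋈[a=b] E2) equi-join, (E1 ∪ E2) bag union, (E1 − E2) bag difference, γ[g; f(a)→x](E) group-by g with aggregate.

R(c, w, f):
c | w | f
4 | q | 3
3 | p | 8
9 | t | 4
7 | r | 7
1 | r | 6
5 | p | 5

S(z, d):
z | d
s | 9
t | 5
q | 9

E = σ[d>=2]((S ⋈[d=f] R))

σ filters on d, owned by the left side.
E' = (σ[d>=2](S) ⋈[d=f] R)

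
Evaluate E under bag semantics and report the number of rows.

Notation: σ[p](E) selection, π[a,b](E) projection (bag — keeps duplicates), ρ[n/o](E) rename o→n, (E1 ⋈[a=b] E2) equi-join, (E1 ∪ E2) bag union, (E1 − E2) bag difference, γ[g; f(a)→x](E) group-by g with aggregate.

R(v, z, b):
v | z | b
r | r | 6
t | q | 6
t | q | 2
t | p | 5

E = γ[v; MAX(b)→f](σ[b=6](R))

Row counts bottom-up:
  R → 4
  σ[b=6](R) → 2
  γ[v; MAX(b)→f](σ[b=6](R)) → 2

|E| = 2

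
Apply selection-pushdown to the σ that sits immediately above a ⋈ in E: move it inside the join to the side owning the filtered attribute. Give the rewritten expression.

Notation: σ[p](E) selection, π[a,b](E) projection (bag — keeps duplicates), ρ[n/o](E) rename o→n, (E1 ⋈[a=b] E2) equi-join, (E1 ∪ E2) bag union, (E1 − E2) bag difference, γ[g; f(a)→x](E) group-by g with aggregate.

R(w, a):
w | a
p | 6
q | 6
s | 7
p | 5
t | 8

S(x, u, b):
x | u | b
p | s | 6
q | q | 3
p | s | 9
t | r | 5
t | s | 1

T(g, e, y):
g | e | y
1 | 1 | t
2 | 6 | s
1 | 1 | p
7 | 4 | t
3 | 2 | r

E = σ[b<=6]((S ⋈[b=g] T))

σ filters on b, owned by the left side.
E' = (σ[b<=6](S) ⋈[b=g] T)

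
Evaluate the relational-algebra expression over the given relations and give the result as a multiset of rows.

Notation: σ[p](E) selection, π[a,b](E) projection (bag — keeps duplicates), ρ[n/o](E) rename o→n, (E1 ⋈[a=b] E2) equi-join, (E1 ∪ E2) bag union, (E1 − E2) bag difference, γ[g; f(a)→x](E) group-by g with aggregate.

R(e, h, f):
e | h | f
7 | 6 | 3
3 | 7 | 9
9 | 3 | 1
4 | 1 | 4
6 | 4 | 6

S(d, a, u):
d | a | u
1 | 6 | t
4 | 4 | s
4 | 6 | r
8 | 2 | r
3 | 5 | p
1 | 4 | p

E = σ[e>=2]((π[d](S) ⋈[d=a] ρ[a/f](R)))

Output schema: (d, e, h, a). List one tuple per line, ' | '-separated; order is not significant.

Per-node cardinality:
  S → 6
  π[d](S) → 6
  R → 5
  ρ[a/f](R) → 5
  (π[d](S) ⋈[d=a] ρ[a/f](R)) → 5
  σ[e>=2]((π[d](S) ⋈[d=a] ρ[a/f](R))) → 5

== RESULT ==
d | e | h | a
1 | 9 | 3 | 1
1 | 9 | 3 | 1
3 | 7 | 6 | 3
4 | 4 | 1 | 4
4 | 4 | 1 | 4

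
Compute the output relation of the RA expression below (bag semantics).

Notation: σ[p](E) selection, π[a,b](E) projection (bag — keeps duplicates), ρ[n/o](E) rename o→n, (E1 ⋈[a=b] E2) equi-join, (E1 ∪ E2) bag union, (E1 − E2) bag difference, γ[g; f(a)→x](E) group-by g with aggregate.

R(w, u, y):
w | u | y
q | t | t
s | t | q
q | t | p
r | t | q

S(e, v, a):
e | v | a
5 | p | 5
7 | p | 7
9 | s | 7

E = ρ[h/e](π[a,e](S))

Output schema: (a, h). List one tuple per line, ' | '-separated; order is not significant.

Stepwise |·|:
  S → 3
  π[a,e](S) → 3
  ρ[h/e](π[a,e](S)) → 3

== RESULT ==
a | h
5 | 5
7 | 7
7 | 9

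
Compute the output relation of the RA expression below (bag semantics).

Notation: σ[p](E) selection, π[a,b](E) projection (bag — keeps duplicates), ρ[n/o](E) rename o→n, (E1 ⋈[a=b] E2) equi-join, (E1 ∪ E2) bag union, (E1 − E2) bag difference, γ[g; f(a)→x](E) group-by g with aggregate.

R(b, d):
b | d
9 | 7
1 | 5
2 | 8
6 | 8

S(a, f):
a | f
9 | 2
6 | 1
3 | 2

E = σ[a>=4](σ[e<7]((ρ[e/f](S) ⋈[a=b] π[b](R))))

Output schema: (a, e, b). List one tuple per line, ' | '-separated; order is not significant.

Stepwise |·|:
  S → 3
  ρ[e/f](S) → 3
  R → 4
  π[b](R) → 4
  (ρ[e/f](S) ⋈[a=b] π[b](R)) → 2
  σ[e<7]((ρ[e/f](S) ⋈[a=b] π[b](R))) → 2
  σ[a>=4](σ[e<7]((ρ[e/f](S) ⋈[a=b] π[b](R)))) → 2

== RESULT ==
a | e | b
6 | 1 | 6
9 | 2 | 9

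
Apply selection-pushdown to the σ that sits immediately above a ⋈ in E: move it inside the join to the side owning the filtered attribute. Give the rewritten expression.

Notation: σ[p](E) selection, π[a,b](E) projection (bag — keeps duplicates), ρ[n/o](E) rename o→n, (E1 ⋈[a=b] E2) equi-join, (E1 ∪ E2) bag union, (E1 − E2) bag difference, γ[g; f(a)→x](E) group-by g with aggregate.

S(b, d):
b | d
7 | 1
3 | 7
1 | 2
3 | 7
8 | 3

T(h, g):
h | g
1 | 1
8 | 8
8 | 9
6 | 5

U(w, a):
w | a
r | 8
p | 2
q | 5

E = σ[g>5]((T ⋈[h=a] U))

σ filters on g, owned by the left side.
E' = (σ[g>5](T) ⋈[h=a] U)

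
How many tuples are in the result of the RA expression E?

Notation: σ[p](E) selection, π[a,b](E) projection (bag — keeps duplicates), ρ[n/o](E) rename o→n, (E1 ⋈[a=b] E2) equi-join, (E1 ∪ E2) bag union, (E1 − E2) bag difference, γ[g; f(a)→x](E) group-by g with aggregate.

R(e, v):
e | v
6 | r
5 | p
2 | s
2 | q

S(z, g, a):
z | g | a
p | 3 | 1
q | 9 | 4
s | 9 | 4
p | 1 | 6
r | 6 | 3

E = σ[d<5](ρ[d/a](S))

Per-node cardinality:
  S → 5
  ρ[d/a](S) → 5
  σ[d<5](ρ[d/a](S)) → 4

|E| = 4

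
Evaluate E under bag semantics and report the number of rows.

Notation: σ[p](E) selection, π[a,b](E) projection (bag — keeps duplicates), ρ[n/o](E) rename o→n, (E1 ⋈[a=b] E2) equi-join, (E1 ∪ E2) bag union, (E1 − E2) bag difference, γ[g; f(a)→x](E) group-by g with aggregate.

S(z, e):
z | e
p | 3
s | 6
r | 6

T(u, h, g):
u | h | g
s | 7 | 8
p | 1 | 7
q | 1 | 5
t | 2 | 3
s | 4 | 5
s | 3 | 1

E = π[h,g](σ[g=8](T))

Stepwise |·|:
  T → 6
  σ[g=8](T) → 1
  π[h,g](σ[g=8](T)) → 1

|E| = 1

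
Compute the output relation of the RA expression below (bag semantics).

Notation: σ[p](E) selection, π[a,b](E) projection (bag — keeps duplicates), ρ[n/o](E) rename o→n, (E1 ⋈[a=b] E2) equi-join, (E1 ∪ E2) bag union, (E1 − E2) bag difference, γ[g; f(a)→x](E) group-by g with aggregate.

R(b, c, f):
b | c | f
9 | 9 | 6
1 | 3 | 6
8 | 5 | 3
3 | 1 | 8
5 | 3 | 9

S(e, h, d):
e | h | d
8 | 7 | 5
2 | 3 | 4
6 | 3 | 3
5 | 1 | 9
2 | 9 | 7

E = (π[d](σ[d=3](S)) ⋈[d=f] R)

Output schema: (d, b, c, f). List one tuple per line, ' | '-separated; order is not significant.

Subexpression sizes:
  S → 5
  σ[d=3](S) → 1
  π[d](σ[d=3](S)) → 1
  R → 5
  (π[d](σ[d=3](S)) ⋈[d=f] R) → 1

== RESULT ==
d | b | c | f
3 | 8 | 5 | 3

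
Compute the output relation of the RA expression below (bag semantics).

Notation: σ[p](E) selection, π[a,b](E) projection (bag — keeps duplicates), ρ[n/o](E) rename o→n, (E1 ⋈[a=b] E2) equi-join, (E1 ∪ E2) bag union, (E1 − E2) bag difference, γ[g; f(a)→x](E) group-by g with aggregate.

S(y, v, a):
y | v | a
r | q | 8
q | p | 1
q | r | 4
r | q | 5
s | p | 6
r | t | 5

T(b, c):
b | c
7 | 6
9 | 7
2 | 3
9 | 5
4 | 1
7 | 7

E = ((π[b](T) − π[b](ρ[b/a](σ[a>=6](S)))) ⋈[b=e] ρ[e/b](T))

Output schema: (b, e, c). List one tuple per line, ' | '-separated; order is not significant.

Per-node cardinality:
  T → 6
  π[b](T) → 6
  S → 6
  σ[a>=6](S) → 2
  ρ[b/a](σ[a>=6](S)) → 2
  π[b](ρ[b/a](σ[a>=6](S))) → 2
  (π[b](T) − π[b](ρ[b/a](σ[a>=6](S)))) → 6
  T → 6
  ρ[e/b](T) → 6
  ((π[b](T) − π[b](ρ[b/a](σ[a>=6](S)))) ⋈[b=e] ρ[e/b](T)) → 10

== RESULT ==
b | e | c
2 | 2 | 3
4 | 4 | 1
7 | 7 | 6
7 | 7 | 6
7 | 7 | 7
7 | 7 | 7
9 | 9 | 5
9 | 9 | 5
9 | 9 | 7
9 | 9 | 7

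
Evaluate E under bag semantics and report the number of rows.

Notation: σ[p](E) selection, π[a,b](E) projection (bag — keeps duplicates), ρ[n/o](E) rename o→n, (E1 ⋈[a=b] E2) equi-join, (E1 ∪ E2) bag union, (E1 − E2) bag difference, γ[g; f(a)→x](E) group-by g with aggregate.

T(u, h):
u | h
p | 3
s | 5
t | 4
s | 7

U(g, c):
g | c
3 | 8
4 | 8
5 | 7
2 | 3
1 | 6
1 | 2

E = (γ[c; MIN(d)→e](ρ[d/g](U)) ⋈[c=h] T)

Stepwise |·|:
  U → 6
  ρ[d/g](U) → 6
  γ[c; MIN(d)→e](ρ[d/g](U)) → 5
  T → 4
  (γ[c; MIN(d)→e](ρ[d/g](U)) ⋈[c=h] T) → 2

|E| = 2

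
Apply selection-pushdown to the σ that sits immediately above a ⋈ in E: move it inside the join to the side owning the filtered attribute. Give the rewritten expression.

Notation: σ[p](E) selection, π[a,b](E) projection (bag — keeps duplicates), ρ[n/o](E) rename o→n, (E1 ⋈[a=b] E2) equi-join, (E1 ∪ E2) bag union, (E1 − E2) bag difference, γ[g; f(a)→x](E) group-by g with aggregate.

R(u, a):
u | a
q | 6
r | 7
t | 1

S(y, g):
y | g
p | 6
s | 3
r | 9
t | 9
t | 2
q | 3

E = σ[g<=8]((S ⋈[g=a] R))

σ filters on g, owned by the left side.
E' = (σ[g<=8](S) ⋈[g=a] R)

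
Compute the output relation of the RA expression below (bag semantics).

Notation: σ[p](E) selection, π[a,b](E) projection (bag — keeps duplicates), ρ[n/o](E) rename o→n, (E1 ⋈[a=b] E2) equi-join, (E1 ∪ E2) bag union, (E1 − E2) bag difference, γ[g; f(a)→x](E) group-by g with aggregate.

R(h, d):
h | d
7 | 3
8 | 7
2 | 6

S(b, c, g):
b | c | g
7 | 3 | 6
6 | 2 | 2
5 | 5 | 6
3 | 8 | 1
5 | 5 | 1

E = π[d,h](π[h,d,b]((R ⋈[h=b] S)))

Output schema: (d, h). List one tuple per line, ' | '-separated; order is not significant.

Stepwise |·|:
  R → 3
  S → 5
  (R ⋈[h=b] S) → 1
  π[h,d,b]((R ⋈[h=b] S)) → 1
  π[d,h](π[h,d,b]((R ⋈[h=b] S))) → 1

== RESULT ==
d | h
3 | 7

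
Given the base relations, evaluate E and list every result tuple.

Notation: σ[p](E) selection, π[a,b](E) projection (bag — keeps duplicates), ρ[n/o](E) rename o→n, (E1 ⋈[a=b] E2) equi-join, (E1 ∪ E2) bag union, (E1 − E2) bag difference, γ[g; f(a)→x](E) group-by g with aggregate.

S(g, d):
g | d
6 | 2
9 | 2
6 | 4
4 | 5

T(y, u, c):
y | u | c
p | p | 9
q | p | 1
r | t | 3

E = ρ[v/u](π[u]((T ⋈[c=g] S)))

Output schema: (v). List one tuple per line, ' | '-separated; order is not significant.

Row counts bottom-up:
  T → 3
  S → 4
  (T ⋈[c=g] S) → 1
  π[u]((T ⋈[c=g] S)) → 1
  ρ[v/u](π[u]((T ⋈[c=g] S))) → 1

== RESULT ==
v
p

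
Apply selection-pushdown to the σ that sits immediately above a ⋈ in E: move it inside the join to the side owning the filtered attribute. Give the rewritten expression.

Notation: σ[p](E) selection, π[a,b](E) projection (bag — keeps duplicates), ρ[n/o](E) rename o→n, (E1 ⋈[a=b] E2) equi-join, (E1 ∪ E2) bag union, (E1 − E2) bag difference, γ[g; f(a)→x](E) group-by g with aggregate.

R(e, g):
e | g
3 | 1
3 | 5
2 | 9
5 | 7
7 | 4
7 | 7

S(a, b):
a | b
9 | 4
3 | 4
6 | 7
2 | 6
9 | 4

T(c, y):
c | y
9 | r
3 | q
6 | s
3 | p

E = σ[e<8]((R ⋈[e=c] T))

σ filters on e, owned by the left side.
E' = (σ[e<8](R) ⋈[e=c] T)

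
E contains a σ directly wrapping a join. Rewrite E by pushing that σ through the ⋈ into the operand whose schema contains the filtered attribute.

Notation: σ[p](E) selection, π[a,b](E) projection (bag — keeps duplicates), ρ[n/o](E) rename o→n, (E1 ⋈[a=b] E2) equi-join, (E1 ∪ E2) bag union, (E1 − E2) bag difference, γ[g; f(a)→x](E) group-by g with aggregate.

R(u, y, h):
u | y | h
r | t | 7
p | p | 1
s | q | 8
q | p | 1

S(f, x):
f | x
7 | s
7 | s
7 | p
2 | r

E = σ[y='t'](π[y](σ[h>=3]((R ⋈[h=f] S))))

σ filters on h, owned by the left side.
E' = σ[y='t'](π[y]((σ[h>=3](R) ⋈[h=f] S)))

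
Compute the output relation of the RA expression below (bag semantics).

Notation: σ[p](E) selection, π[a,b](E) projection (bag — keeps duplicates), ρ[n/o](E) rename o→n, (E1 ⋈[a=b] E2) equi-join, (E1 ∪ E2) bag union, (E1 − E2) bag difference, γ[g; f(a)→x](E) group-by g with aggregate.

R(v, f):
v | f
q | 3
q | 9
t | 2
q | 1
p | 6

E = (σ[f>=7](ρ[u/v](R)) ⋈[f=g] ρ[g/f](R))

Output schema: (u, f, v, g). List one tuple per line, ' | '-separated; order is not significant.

Per-node cardinality:
  R → 5
  ρ[u/v](R) → 5
  σ[f>=7](ρ[u/v](R)) → 1
  R → 5
  ρ[g/f](R) → 5
  (σ[f>=7](ρ[u/v](R)) ⋈[f=g] ρ[g/f](R)) → 1

== RESULT ==
u | f | v | g
q | 9 | q | 9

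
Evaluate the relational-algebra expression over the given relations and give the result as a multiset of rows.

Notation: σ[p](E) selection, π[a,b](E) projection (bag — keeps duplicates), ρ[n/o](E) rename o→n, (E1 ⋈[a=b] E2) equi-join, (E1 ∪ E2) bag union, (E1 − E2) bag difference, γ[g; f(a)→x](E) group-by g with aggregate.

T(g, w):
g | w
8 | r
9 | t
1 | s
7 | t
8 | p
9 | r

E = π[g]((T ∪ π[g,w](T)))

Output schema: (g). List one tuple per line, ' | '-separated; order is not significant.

Subexpression sizes:
  T → 6
  T → 6
  π[g,w](T) → 6
  (T ∪ π[g,w](T)) → 12
  π[g]((T ∪ π[g,w](T))) → 12

== RESULT ==
g
1
1
7
7
8
8
8
8
9
9
9
9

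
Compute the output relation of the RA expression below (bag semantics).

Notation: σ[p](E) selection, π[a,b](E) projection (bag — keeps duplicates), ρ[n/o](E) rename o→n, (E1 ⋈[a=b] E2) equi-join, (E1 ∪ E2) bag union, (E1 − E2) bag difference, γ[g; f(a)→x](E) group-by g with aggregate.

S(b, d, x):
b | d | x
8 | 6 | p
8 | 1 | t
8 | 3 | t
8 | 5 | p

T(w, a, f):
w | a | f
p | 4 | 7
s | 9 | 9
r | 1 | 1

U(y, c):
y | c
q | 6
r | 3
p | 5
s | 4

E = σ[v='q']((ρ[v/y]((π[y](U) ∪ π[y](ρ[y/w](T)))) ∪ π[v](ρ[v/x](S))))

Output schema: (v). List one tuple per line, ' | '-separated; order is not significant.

Row counts bottom-up:
  U → 4
  π[y](U) → 4
  T → 3
  ρ[y/w](T) → 3
  π[y](ρ[y/w](T)) → 3
  (π[y](U) ∪ π[y](ρ[y/w](T))) → 7
  ρ[v/y]((π[y](U) ∪ π[y](ρ[y/w](T)))) → 7
  S → 4
  ρ[v/x](S) → 4
  π[v](ρ[v/x](S)) → 4
  (ρ[v/y]((π[y](U) ∪ π[y](ρ[y/w](T)))) ∪ π[v](ρ[v/x](S))) → 11
  σ[v='q']((ρ[v/y]((π[y](U) ∪ π[y](ρ[y/w](T)))) ∪ π[v](ρ[v/x](S)))) → 1

== RESULT ==
v
q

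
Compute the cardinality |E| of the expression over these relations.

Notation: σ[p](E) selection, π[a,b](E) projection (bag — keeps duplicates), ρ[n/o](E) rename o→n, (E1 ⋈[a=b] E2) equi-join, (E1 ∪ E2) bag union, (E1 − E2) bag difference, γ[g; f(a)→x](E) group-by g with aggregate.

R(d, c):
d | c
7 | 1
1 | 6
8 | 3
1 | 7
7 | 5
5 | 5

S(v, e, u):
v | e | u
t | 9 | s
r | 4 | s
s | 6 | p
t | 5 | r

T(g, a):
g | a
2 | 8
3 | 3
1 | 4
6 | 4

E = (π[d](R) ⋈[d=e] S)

Per-node cardinality:
  R → 6
  π[d](R) → 6
  S → 4
  (π[d](R) ⋈[d=e] S) → 1

|E| = 1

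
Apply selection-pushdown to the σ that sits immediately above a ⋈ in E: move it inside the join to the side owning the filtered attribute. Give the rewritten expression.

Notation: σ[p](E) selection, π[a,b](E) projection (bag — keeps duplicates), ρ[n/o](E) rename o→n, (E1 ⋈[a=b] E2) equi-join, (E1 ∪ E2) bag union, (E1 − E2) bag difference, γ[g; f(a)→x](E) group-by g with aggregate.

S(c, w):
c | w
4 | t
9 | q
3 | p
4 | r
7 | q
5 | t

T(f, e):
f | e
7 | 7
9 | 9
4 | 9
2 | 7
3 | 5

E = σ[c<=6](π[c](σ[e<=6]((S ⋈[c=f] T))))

σ filters on e, owned by the right side.
E' = σ[c<=6](π[c]((S ⋈[c=f] σ[e<=6](T))))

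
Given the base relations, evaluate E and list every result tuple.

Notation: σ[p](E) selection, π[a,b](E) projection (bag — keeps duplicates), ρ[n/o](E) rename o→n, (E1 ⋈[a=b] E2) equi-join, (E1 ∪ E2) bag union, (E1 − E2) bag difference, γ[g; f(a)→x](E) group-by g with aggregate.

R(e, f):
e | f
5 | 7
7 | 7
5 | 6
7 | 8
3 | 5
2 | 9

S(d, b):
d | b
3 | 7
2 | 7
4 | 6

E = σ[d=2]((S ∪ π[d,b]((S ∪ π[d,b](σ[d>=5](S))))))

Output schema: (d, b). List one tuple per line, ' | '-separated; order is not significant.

Subexpression sizes:
  S → 3
  S → 3
  S → 3
  σ[d>=5](S) → 0
  π[d,b](σ[d>=5](S)) → 0
  (S ∪ π[d,b](σ[d>=5](S))) → 3
  π[d,b]((S ∪ π[d,b](σ[d>=5](S)))) → 3
  (S ∪ π[d,b]((S ∪ π[d,b](σ[d>=5](S))))) → 6
  σ[d=2]((S ∪ π[d,b]((S ∪ π[d,b](σ[d>=5](S)))))) → 2

== RESULT ==
d | b
2 | 7
2 | 7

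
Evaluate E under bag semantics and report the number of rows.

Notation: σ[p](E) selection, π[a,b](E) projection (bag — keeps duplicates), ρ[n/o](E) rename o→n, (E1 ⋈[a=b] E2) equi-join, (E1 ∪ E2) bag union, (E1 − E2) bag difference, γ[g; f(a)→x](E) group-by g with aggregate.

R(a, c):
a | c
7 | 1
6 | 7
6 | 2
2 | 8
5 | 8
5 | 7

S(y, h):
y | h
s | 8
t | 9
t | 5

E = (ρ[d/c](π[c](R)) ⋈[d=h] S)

Subexpression sizes:
  R → 6
  π[c](R) → 6
  ρ[d/c](π[c](R)) → 6
  S → 3
  (ρ[d/c](π[c](R)) ⋈[d=h] S) → 2

|E| = 2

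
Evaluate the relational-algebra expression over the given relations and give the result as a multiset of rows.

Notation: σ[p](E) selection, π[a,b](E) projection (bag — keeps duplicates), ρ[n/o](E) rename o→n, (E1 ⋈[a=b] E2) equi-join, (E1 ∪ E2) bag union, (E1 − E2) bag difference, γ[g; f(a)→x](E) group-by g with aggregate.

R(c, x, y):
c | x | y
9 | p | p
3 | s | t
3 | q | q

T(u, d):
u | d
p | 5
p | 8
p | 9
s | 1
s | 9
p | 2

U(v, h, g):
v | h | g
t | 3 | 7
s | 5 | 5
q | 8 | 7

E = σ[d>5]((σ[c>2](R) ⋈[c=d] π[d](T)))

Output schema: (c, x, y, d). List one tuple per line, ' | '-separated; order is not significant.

Per-node cardinality:
  R → 3
  σ[c>2](R) → 3
  T → 6
  π[d](T) → 6
  (σ[c>2](R) ⋈[c=d] π[d](T)) → 2
  σ[d>5]((σ[c>2](R) ⋈[c=d] π[d](T))) → 2

== RESULT ==
c | x | y | d
9 | p | p | 9
9 | p | p | 9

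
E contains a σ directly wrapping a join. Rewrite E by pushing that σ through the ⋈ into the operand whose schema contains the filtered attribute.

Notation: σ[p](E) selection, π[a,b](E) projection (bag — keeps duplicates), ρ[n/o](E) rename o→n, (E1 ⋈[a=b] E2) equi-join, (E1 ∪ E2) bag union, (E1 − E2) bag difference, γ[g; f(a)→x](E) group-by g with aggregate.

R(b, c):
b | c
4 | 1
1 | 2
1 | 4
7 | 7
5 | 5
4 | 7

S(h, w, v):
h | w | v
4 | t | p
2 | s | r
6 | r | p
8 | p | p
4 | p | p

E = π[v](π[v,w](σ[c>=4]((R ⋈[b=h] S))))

σ filters on c, owned by the left side.
E' = π[v](π[v,w]((σ[c>=4](R) ⋈[b=h] S)))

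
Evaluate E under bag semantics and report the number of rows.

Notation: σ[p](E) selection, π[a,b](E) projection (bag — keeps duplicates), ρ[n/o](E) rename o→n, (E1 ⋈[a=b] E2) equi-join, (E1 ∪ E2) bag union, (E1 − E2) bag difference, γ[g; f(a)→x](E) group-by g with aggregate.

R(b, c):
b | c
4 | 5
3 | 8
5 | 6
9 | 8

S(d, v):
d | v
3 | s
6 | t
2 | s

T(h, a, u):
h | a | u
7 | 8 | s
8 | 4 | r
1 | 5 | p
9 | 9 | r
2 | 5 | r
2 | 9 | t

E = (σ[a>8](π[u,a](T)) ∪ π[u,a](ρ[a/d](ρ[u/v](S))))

Row counts bottom-up:
  T → 6
  π[u,a](T) → 6
  σ[a>8](π[u,a](T)) → 2
  S → 3
  ρ[u/v](S) → 3
  ρ[a/d](ρ[u/v](S)) → 3
  π[u,a](ρ[a/d](ρ[u/v](S))) → 3
  (σ[a>8](π[u,a](T)) ∪ π[u,a](ρ[a/d](ρ[u/v](S)))) → 5

|E| = 5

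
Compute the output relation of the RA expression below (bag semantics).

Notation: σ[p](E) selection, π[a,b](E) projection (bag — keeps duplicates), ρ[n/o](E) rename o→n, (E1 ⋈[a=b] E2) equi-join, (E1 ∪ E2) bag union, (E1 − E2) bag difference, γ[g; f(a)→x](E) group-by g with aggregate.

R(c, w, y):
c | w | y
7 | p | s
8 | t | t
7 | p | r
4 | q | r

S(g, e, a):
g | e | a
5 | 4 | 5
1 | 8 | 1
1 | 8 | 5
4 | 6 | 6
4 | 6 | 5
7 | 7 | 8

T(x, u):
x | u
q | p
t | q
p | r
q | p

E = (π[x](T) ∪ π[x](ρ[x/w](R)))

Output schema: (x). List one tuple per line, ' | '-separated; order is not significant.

Subexpression sizes:
  T → 4
  π[x](T) → 4
  R → 4
  ρ[x/w](R) → 4
  π[x](ρ[x/w](R)) → 4
  (π[x](T) ∪ π[x](ρ[x/w](R))) → 8

== RESULT ==
x
p
p
p
q
q
q
t
t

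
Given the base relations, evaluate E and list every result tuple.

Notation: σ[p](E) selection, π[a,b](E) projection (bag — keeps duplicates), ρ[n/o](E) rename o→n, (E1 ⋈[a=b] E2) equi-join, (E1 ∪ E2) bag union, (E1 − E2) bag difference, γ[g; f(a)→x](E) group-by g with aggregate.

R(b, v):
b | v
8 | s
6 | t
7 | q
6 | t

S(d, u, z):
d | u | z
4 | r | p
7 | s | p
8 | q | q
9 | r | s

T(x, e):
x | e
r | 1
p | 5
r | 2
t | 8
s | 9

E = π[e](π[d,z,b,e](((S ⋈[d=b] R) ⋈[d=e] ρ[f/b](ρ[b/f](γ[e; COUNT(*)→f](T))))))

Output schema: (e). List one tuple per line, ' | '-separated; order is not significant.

Per-node cardinality:
  S → 4
  R → 4
  (S ⋈[d=b] R) → 2
  T → 5
  γ[e; COUNT(*)→f](T) → 5
  ρ[b/f](γ[e; COUNT(*)→f](T)) → 5
  ρ[f/b](ρ[b/f](γ[e; COUNT(*)→f](T))) → 5
  ((S ⋈[d=b] R) ⋈[d=e] ρ[f/b](ρ[b/f](γ[e; COUNT(*)→f](T)))) → 1
  π[d,z,b,e](((S ⋈[d=b] R) ⋈[d=e] ρ[f/b](ρ[b/f](γ[e; COUNT(*)→f](T))))) → 1
  π[e](π[d,z,b,e](((S ⋈[d=b] R) ⋈[d=e] ρ[f/b](ρ[b/f](γ[e; COUNT(*)→f](T)))))) → 1

== RESULT ==
e
8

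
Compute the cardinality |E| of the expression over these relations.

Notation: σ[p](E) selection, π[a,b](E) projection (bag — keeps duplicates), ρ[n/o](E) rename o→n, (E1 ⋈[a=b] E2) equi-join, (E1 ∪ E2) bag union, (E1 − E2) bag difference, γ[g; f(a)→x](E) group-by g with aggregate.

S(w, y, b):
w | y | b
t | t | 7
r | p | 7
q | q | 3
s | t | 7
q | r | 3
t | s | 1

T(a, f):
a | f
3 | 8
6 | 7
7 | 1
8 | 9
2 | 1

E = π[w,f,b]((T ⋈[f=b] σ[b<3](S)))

Stepwise |·|:
  T → 5
  S → 6
  σ[b<3](S) → 1
  (T ⋈[f=b] σ[b<3](S)) → 2
  π[w,f,b]((T ⋈[f=b] σ[b<3](S))) → 2

|E| = 2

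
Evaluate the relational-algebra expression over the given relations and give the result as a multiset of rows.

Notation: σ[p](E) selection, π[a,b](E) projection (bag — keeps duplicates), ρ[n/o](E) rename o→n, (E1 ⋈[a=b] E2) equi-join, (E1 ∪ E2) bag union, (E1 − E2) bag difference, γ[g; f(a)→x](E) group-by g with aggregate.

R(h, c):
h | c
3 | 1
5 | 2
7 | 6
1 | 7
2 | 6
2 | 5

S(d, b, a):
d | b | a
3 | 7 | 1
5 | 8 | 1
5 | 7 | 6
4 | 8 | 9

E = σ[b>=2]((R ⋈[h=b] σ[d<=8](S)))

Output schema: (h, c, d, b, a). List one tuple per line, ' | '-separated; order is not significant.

Row counts bottom-up:
  R → 6
  S → 4
  σ[d<=8](S) → 4
  (R ⋈[h=b] σ[d<=8](S)) → 2
  σ[b>=2]((R ⋈[h=b] σ[d<=8](S))) → 2

== RESULT ==
h | c | d | b | a
7 | 6 | 3 | 7 | 1
7 | 6 | 5 | 7 | 6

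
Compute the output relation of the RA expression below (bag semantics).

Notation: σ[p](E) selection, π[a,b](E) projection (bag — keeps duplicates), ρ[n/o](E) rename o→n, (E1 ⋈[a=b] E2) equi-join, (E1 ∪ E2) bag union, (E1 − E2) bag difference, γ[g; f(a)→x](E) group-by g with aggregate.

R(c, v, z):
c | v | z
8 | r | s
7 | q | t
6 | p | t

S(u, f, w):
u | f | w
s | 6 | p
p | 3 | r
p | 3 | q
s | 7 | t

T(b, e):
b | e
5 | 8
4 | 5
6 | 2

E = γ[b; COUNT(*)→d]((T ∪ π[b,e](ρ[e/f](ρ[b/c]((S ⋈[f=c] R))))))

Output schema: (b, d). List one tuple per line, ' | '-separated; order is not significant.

Row counts bottom-up:
  T → 3
  S → 4
  R → 3
  (S ⋈[f=c] R) → 2
  ρ[b/c]((S ⋈[f=c] R)) → 2
  ρ[e/f](ρ[b/c]((S ⋈[f=c] R))) → 2
  π[b,e](ρ[e/f](ρ[b/c]((S ⋈[f=c] R)))) → 2
  (T ∪ π[b,e](ρ[e/f](ρ[b/c]((S ⋈[f=c] R))))) → 5
  γ[b; COUNT(*)→d]((T ∪ π[b,e](ρ[e/f](ρ[b/c]((S ⋈[f=c] R)))))) → 4

== RESULT ==
b | d
4 | 1
5 | 1
6 | 2
7 | 1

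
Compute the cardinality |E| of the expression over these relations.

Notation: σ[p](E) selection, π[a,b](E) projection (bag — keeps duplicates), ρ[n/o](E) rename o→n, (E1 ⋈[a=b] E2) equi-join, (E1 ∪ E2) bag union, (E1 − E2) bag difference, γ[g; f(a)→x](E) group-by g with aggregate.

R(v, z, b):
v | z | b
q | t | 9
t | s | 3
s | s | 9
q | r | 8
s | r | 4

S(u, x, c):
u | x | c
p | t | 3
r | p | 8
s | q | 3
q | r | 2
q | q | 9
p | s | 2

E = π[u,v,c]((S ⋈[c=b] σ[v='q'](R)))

Per-node cardinality:
  S → 6
  R → 5
  σ[v='q'](R) → 2
  (S ⋈[c=b] σ[v='q'](R)) → 2
  π[u,v,c]((S ⋈[c=b] σ[v='q'](R))) → 2

|E| = 2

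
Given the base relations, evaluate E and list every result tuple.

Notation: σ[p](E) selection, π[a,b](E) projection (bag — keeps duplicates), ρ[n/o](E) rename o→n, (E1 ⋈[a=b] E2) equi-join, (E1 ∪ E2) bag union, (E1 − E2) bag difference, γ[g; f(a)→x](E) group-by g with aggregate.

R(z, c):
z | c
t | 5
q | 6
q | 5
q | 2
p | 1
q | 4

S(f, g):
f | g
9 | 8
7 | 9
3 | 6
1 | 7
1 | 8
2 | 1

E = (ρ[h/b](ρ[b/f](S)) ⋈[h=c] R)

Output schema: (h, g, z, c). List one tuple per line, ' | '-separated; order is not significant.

Stepwise |·|:
  S → 6
  ρ[b/f](S) → 6
  ρ[h/b](ρ[b/f](S)) → 6
  R → 6
  (ρ[h/b](ρ[b/f](S)) ⋈[h=c] R) → 3

== RESULT ==
h | g | z | c
1 | 7 | p | 1
1 | 8 | p | 1
2 | 1 | q | 2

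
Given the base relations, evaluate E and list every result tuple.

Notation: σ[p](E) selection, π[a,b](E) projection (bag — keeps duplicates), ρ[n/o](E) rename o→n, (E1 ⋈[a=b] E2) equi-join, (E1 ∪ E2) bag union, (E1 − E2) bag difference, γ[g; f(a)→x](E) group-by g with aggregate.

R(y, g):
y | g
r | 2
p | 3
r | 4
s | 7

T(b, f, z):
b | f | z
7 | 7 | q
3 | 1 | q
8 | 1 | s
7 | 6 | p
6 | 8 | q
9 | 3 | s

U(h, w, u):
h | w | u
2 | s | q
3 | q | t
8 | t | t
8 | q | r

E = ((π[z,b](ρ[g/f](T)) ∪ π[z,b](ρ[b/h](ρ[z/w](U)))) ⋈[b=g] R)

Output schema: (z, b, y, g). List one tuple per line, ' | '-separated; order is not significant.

Row counts bottom-up:
  T → 6
  ρ[g/f](T) → 6
  π[z,b](ρ[g/f](T)) → 6
  U → 4
  ρ[z/w](U) → 4
  ρ[b/h](ρ[z/w](U)) → 4
  π[z,b](ρ[b/h](ρ[z/w](U))) → 4
  (π[z,b](ρ[g/f](T)) ∪ π[z,b](ρ[b/h](ρ[z/w](U)))) → 10
  R → 4
  ((π[z,b](ρ[g/f](T)) ∪ π[z,b](ρ[b/h](ρ[z/w](U)))) ⋈[b=g] R) → 5

== RESULT ==
z | b | y | g
p | 7 | s | 7
q | 3 | p | 3
q | 3 | p | 3
q | 7 | s | 7
s | 2 | r | 2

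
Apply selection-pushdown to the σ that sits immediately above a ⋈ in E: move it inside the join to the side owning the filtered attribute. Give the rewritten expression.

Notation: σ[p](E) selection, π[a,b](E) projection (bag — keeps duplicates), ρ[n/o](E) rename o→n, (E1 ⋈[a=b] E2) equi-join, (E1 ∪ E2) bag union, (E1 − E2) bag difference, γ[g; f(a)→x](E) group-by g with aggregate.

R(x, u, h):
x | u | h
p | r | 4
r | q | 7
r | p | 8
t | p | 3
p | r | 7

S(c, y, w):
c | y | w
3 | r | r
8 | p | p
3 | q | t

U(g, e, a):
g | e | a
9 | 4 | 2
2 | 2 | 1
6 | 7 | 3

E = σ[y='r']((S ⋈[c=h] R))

σ filters on y, owned by the left side.
E' = (σ[y='r'](S) ⋈[c=h] R)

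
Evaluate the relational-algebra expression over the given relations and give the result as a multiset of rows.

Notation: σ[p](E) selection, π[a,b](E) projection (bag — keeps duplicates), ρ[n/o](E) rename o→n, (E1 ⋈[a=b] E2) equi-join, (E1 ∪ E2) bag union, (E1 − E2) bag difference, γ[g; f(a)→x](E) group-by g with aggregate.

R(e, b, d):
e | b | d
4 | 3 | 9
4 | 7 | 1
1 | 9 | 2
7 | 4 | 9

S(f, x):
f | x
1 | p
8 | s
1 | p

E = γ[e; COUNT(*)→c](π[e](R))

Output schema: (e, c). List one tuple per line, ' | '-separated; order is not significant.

Subexpression sizes:
  R → 4
  π[e](R) → 4
  γ[e; COUNT(*)→c](π[e](R)) → 3

== RESULT ==
e | c
1 | 1
4 | 2
7 | 1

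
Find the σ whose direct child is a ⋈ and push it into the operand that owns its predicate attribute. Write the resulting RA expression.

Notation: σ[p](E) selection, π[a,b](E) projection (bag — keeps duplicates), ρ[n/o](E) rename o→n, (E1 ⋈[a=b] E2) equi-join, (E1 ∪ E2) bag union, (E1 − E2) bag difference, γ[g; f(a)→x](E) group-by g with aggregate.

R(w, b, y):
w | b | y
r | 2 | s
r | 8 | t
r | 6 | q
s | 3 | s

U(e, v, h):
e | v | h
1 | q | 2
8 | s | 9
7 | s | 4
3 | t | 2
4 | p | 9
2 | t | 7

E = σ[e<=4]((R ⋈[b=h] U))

σ filters on e, owned by the right side.
E' = (R ⋈[b=h] σ[e<=4](U))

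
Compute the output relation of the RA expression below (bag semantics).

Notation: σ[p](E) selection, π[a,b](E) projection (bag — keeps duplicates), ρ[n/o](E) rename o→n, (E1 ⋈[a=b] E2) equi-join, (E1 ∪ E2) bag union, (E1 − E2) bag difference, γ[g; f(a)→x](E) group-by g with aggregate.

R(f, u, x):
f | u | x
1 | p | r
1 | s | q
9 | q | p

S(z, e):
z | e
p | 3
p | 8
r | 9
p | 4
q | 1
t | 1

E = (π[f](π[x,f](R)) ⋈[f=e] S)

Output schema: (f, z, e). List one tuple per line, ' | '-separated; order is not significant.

Row counts bottom-up:
  R → 3
  π[x,f](R) → 3
  π[f](π[x,f](R)) → 3
  S → 6
  (π[f](π[x,f](R)) ⋈[f=e] S) → 5

== RESULT ==
f | z | e
1 | q | 1
1 | q | 1
1 | t | 1
1 | t | 1
9 | r | 9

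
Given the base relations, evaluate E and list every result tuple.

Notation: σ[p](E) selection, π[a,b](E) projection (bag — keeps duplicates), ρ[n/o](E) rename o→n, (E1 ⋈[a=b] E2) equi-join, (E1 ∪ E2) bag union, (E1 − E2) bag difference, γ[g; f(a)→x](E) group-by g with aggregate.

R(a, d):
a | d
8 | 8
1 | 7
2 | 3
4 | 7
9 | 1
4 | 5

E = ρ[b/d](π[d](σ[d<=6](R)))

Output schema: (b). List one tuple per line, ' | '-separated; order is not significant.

Row counts bottom-up:
  R → 6
  σ[d<=6](R) → 3
  π[d](σ[d<=6](R)) → 3
  ρ[b/d](π[d](σ[d<=6](R))) → 3

== RESULT ==
b
1
3
5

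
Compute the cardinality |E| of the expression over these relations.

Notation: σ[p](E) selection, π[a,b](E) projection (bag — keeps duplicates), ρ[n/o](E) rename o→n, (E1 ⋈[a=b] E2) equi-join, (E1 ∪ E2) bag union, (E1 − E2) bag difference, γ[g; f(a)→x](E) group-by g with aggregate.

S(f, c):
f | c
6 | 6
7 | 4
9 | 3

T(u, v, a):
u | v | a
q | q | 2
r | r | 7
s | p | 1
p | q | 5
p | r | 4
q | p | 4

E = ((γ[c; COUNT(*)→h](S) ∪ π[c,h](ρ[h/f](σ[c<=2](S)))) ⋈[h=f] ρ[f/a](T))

Stepwise |·|:
  S → 3
  γ[c; COUNT(*)→h](S) → 3
  S → 3
  σ[c<=2](S) → 0
  ρ[h/f](σ[c<=2](S)) → 0
  π[c,h](ρ[h/f](σ[c<=2](S))) → 0
  (γ[c; COUNT(*)→h](S) ∪ π[c,h](ρ[h/f](σ[c<=2](S)))) → 3
  T → 6
  ρ[f/a](T) → 6
  ((γ[c; COUNT(*)→h](S) ∪ π[c,h](ρ[h/f](σ[c<=2](S)))) ⋈[h=f] ρ[f/a](T)) → 3

|E| = 3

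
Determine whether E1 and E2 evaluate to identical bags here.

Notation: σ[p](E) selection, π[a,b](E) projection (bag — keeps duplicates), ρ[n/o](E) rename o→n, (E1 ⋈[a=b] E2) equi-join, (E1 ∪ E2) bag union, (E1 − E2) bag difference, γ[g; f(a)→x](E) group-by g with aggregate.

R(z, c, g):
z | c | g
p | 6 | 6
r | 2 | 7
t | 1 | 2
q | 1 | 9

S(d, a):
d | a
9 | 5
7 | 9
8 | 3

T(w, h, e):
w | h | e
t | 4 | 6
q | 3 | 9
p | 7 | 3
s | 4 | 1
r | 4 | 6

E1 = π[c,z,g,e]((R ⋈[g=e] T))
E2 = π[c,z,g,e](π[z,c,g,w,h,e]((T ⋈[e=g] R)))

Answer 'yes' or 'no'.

E1 row counts bottom-up:
  R → 4
  T → 5
  (R ⋈[g=e] T) → 3
  π[c,z,g,e]((R ⋈[g=e] T)) → 3
E2 row counts bottom-up:
  T → 5
  R → 4
  (T ⋈[e=g] R) → 3
  π[z,c,g,w,h,e]((T ⋈[e=g] R)) → 3
  π[c,z,g,e](π[z,c,g,w,h,e]((T ⋈[e=g] R))) → 3

E1 and E2 produce the same multiset:
c | z | g | e
1 | q | 9 | 9
6 | p | 6 | 6
6 | p | 6 | 6

yes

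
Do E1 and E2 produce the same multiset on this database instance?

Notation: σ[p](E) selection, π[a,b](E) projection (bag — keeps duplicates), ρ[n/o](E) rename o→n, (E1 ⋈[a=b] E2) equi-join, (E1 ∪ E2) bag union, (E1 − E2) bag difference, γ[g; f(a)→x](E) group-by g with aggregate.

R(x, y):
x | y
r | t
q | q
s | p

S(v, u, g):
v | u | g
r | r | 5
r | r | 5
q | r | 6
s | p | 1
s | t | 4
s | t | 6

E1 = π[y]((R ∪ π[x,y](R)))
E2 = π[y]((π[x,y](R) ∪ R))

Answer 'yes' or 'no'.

E1 per-node cardinality:
  R → 3
  R → 3
  π[x,y](R) → 3
  (R ∪ π[x,y](R)) → 6
  π[y]((R ∪ π[x,y](R))) → 6
E2 per-node cardinality:
  R → 3
  π[x,y](R) → 3
  R → 3
  (π[x,y](R) ∪ R) → 6
  π[y]((π[x,y](R) ∪ R)) → 6

E1 and E2 produce the same multiset:
y
p
p
q
q
t
t

yes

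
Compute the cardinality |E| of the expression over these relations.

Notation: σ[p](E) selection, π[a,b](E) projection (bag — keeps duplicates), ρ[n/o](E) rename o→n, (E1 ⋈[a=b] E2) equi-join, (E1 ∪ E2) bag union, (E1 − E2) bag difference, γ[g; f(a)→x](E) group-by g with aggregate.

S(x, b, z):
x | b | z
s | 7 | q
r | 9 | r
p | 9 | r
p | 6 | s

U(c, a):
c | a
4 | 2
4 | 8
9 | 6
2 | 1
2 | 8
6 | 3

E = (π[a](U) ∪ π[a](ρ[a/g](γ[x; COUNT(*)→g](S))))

Subexpression sizes:
  U → 6
  π[a](U) → 6
  S → 4
  γ[x; COUNT(*)→g](S) → 3
  ρ[a/g](γ[x; COUNT(*)→g](S)) → 3
  π[a](ρ[a/g](γ[x; COUNT(*)→g](S))) → 3
  (π[a](U) ∪ π[a](ρ[a/g](γ[x; COUNT(*)→g](S)))) → 9

|E| = 9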